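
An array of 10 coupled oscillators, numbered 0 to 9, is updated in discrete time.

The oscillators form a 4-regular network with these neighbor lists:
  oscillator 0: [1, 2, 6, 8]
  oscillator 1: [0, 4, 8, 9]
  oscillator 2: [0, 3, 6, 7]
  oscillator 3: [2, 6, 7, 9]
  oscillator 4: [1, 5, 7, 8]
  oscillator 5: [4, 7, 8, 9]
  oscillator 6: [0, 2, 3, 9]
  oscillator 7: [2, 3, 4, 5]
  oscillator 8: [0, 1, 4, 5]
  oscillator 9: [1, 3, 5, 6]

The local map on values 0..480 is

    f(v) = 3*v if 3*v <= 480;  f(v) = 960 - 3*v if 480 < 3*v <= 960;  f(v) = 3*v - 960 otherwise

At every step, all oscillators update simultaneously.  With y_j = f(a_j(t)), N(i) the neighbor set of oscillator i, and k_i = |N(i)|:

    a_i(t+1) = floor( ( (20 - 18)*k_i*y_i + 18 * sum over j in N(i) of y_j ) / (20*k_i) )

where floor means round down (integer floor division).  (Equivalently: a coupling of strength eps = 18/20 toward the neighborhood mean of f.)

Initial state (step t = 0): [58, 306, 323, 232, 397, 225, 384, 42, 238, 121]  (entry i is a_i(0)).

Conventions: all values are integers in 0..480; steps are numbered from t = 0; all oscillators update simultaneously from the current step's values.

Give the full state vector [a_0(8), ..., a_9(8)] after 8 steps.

Simulating step by step:
t=0: [58, 306, 323, 232, 397, 225, 384, 42, 238, 121]
t=1: [127, 232, 171, 181, 180, 245, 201, 190, 189, 212]
t=2: [366, 367, 392, 383, 328, 366, 388, 378, 329, 316]
t=3: [146, 59, 180, 155, 110, 67, 145, 144, 101, 152]
t=4: [344, 361, 440, 438, 283, 362, 443, 361, 288, 333]
t=5: [220, 83, 242, 235, 116, 95, 222, 226, 106, 222]
t=6: [276, 308, 277, 273, 289, 307, 273, 280, 297, 273]
t=7: [97, 101, 133, 133, 68, 99, 136, 102, 74, 94]
t=8: [328, 255, 355, 353, 274, 257, 349, 322, 268, 344]

Answer: [328, 255, 355, 353, 274, 257, 349, 322, 268, 344]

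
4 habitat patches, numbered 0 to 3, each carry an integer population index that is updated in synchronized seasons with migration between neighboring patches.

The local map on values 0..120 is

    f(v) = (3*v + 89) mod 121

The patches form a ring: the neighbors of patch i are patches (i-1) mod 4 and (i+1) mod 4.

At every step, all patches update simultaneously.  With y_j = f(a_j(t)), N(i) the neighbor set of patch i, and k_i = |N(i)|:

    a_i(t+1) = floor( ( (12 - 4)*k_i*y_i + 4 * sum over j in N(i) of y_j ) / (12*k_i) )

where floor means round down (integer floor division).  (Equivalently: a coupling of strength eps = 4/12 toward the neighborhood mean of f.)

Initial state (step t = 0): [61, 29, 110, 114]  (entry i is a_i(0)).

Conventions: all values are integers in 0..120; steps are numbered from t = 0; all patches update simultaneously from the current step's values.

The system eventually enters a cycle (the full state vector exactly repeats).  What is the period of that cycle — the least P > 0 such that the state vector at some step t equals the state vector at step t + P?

Simulating step by step:
t=0: [61, 29, 110, 114]
t=1: [40, 51, 57, 59]
t=2: [62, 17, 16, 33]
t=3: [36, 20, 25, 52]
t=4: [55, 38, 33, 21]
t=5: [26, 67, 63, 33]
t=6: [49, 45, 43, 58]
t=7: [97, 104, 85, 49]
t=8: [36, 45, 93, 96]
t=9: [70, 82, 22, 22]
t=10: [59, 77, 43, 37]
t=11: [42, 72, 90, 72]
t=12: [83, 77, 99, 77]
t=13: [90, 71, 41, 71]
t=14: [98, 74, 80, 74]
t=15: [36, 63, 81, 63]
t=16: [62, 51, 72, 51]
t=17: [22, 16, 42, 16]
t=18: [28, 32, 68, 32]
t=19: [56, 59, 55, 59]
t=20: [18, 20, 16, 20]
t=21: [24, 25, 20, 25]
t=22: [41, 40, 33, 40]
t=23: [90, 85, 74, 85]
t=24: [112, 99, 80, 99]
t=25: [49, 40, 65, 40]
t=26: [106, 84, 57, 84]
t=27: [62, 76, 45, 76]
t=28: [47, 72, 93, 72]
t=29: [93, 61, 24, 61]
t=30: [13, 27, 36, 27]
t=31: [21, 46, 67, 46]
t=32: [56, 83, 67, 83]
t=33: [42, 74, 64, 74]
t=34: [85, 68, 49, 68]
t=35: [85, 70, 93, 70]
t=36: [87, 55, 22, 55]
t=37: [76, 31, 26, 31]
t=38: [70, 60, 51, 60]
t=39: [47, 27, 9, 27]
t=40: [89, 70, 93, 70]
t=41: [95, 57, 22, 57]
t=42: [13, 19, 28, 19]
t=43: [13, 26, 43, 26]
t=44: [20, 48, 80, 48]
t=45: [56, 93, 95, 93]
t=46: [11, 7, 9, 7]
t=47: [37, 92, 114, 92]
t=48: [53, 25, 46, 25]
t=49: [18, 47, 85, 47]
t=50: [51, 93, 104, 93]
t=51: [1, 9, 27, 9]
t=52: [100, 100, 71, 100]
t=53: [26, 31, 48, 31]
t=54: [51, 67, 95, 67]
t=55: [16, 33, 23, 33]
t=56: [33, 53, 47, 53]
t=57: [46, 33, 74, 33]
t=58: [93, 73, 68, 73]
t=59: [25, 53, 56, 53]
t=60: [30, 13, 12, 13]
t=61: [41, 15, 5, 15]
t=62: [65, 41, 73, 41]
t=63: [58, 78, 74, 78]
t=64: [41, 69, 73, 69]
t=65: [78, 62, 62, 62]
t=66: [65, 41, 33, 41]
t=67: [58, 78, 75, 78]
t=68: [41, 69, 75, 69]
t=69: [78, 63, 66, 63]
t=70: [66, 45, 42, 45]
t=71: [64, 91, 97, 91]
t=72: [66, 89, 51, 89]
t=73: [68, 83, 38, 83]
t=74: [66, 86, 86, 86]
t=75: [65, 95, 105, 95]
t=76: [31, 21, 31, 21]
t=77: [51, 41, 51, 41]
t=78: [30, 60, 30, 60]
t=79: [47, 37, 47, 37]
t=80: [99, 89, 99, 89]
t=81: [53, 83, 53, 83]
t=82: [36, 66, 36, 66]
t=83: [65, 55, 65, 55]
t=84: [32, 22, 32, 22]
t=85: [54, 44, 54, 44]
t=86: [39, 69, 39, 69]
t=87: [74, 64, 74, 64]
t=88: [59, 49, 59, 49]
t=89: [54, 84, 54, 84]
t=90: [39, 69, 39, 69]

Answer: 4
Key observation: The state at step 86, [39, 69, 39, 69], reappears at step 90 — and no state repeats earlier — so the cycle the system enters has period 4.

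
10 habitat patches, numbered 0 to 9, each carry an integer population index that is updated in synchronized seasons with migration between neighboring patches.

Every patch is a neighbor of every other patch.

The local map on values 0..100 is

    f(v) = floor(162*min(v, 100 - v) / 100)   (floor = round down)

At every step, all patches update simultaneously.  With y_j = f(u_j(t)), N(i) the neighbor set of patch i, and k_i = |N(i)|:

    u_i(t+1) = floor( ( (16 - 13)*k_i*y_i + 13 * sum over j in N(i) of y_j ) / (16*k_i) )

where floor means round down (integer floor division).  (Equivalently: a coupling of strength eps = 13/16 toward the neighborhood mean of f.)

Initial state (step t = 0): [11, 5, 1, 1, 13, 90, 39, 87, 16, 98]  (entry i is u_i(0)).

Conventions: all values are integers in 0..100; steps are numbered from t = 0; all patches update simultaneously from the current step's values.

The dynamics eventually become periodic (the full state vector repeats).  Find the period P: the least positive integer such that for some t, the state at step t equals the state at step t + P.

Simulating step by step:
t=0: [11, 5, 1, 1, 13, 90, 39, 87, 16, 98]
t=1: [17, 16, 15, 15, 17, 17, 22, 17, 18, 16]
t=2: [27, 26, 26, 26, 27, 27, 27, 27, 27, 26]
t=3: [42, 42, 42, 42, 42, 42, 42, 42, 42, 42]
t=4: [68, 68, 68, 68, 68, 68, 68, 68, 68, 68]
t=5: [51, 51, 51, 51, 51, 51, 51, 51, 51, 51]
t=6: [79, 79, 79, 79, 79, 79, 79, 79, 79, 79]
t=7: [34, 34, 34, 34, 34, 34, 34, 34, 34, 34]
t=8: [55, 55, 55, 55, 55, 55, 55, 55, 55, 55]
t=9: [72, 72, 72, 72, 72, 72, 72, 72, 72, 72]
t=10: [45, 45, 45, 45, 45, 45, 45, 45, 45, 45]
t=11: [72, 72, 72, 72, 72, 72, 72, 72, 72, 72]

Answer: 2
Key observation: The state at step 9, [72, 72, 72, 72, 72, 72, 72, 72, 72, 72], reappears at step 11 — and no state repeats earlier — so the cycle the system enters has period 2.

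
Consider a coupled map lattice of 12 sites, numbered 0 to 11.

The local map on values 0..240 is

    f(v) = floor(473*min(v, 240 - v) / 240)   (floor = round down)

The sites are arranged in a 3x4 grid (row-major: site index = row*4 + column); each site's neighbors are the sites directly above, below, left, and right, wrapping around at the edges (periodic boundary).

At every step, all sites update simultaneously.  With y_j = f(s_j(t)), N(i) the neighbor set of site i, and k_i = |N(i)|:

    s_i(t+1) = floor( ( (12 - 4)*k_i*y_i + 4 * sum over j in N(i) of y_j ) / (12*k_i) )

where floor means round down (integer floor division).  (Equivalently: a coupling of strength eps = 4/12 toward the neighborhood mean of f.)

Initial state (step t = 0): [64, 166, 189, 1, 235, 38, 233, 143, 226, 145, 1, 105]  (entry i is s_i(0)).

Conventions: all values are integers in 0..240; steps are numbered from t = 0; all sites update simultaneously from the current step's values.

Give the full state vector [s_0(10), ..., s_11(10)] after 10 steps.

Simulating step by step:
t=0: [64, 166, 189, 1, 235, 38, 233, 143, 226, 145, 1, 105]
t=1: [99, 137, 80, 52, 40, 78, 39, 146, 62, 145, 42, 155]
t=2: [172, 192, 143, 126, 106, 147, 98, 158, 133, 171, 103, 152]
t=3: [150, 116, 186, 204, 196, 174, 190, 173, 194, 147, 192, 181]
t=4: [157, 201, 111, 90, 101, 136, 103, 118, 106, 167, 104, 109]
t=5: [163, 111, 200, 186, 199, 187, 206, 220, 198, 153, 200, 211]
t=6: [141, 187, 91, 97, 84, 114, 69, 51, 92, 154, 83, 63]
t=7: [183, 133, 168, 177, 168, 197, 145, 117, 175, 168, 159, 135]
t=8: [124, 179, 150, 140, 140, 112, 175, 208, 135, 142, 162, 190]
t=9: [212, 148, 167, 178, 191, 199, 136, 93, 197, 186, 151, 116]
t=10: [76, 152, 152, 132, 97, 102, 184, 176, 96, 114, 173, 199]

Answer: [76, 152, 152, 132, 97, 102, 184, 176, 96, 114, 173, 199]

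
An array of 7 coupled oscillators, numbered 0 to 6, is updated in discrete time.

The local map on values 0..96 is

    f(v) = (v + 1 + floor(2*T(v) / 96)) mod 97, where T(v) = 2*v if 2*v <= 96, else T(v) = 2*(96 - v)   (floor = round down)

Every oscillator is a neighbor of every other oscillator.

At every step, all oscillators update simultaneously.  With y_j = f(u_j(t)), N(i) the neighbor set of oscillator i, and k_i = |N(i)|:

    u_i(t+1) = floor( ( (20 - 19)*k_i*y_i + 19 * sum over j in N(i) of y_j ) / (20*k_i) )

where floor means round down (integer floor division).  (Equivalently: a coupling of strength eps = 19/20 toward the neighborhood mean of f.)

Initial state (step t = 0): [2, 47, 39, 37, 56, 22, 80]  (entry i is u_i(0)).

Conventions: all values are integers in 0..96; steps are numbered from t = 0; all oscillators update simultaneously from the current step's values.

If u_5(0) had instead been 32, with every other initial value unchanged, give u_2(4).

Answer: u_2(4) = 48
Key observation: This trace re-runs the system from the modified initial state.

Derivation:
t=0: [2, 47, 39, 37, 56, 32, 80]
t=1: [47, 42, 43, 44, 42, 44, 39]
t=2: [44, 45, 45, 44, 45, 44, 45]
t=3: [46, 46, 46, 46, 46, 46, 46]
t=4: [48, 48, 48, 48, 48, 48, 48]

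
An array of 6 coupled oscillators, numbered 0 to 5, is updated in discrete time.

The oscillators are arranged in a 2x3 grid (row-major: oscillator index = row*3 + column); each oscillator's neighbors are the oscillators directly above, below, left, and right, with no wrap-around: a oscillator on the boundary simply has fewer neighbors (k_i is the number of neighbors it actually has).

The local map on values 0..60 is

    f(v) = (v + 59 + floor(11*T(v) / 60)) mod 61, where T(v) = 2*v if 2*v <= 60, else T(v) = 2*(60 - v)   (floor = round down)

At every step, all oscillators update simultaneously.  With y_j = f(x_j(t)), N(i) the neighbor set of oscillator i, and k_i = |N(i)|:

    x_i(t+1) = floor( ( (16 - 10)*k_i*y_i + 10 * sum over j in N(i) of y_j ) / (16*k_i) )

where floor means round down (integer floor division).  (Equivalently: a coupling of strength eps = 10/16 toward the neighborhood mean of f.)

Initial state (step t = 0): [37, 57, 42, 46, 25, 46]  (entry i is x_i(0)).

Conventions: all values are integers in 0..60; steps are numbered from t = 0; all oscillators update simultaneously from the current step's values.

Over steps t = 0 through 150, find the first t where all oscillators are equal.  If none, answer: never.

Simulating step by step:
t=0: [37, 57, 42, 46, 25, 46]  (not all equal)
t=1: [48, 46, 50, 41, 44, 42]  (not all equal)
t=2: [48, 49, 48, 47, 46, 47]  (not all equal)
t=3: [50, 50, 50, 49, 49, 49]  (not all equal)
t=4: [51, 51, 51, 51, 51, 51]  (all equal)

Answer: 4
Key observation: Synchronization is absorbing here: once all oscillators are equal they stay equal, and step 4 is the first all-equal step.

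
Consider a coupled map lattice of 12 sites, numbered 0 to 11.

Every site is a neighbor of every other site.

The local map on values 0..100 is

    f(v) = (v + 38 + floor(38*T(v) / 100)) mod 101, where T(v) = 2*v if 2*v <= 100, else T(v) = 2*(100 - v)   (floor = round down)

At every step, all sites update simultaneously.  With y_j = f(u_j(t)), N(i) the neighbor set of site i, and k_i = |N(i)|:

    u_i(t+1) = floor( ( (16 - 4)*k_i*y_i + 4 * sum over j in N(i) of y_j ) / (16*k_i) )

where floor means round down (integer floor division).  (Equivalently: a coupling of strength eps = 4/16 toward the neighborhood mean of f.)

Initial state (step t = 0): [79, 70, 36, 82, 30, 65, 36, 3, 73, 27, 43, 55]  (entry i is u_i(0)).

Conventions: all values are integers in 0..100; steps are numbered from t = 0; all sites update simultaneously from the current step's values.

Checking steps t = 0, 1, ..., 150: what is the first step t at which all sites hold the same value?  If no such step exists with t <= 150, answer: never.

Simulating step by step:
t=0: [79, 70, 36, 82, 30, 65, 36, 3, 73, 27, 43, 55]  (not all equal)
t=1: [31, 30, 9, 32, 74, 29, 9, 40, 31, 71, 17, 28]  (not all equal)
t=2: [84, 83, 56, 86, 39, 82, 56, 22, 84, 39, 66, 81]  (not all equal)
t=3: [32, 31, 27, 32, 11, 31, 27, 63, 32, 11, 28, 31]  (not all equal)
t=4: [90, 88, 83, 90, 63, 88, 83, 42, 90, 63, 85, 88]  (not all equal)
t=5: [33, 33, 31, 33, 28, 33, 31, 15, 33, 28, 32, 33]  (not all equal)
t=6: [94, 94, 91, 94, 88, 94, 91, 71, 94, 88, 93, 94]  (not all equal)
t=7: [34, 34, 34, 34, 34, 34, 34, 31, 34, 34, 34, 34]  (not all equal)
t=8: [96, 96, 96, 96, 96, 96, 96, 93, 96, 96, 96, 96]  (not all equal)
t=9: [35, 35, 35, 35, 35, 35, 35, 35, 35, 35, 35, 35]  (all equal)

Answer: 9
Key observation: Synchronization is absorbing here: once all sites are equal they stay equal, and step 9 is the first all-equal step.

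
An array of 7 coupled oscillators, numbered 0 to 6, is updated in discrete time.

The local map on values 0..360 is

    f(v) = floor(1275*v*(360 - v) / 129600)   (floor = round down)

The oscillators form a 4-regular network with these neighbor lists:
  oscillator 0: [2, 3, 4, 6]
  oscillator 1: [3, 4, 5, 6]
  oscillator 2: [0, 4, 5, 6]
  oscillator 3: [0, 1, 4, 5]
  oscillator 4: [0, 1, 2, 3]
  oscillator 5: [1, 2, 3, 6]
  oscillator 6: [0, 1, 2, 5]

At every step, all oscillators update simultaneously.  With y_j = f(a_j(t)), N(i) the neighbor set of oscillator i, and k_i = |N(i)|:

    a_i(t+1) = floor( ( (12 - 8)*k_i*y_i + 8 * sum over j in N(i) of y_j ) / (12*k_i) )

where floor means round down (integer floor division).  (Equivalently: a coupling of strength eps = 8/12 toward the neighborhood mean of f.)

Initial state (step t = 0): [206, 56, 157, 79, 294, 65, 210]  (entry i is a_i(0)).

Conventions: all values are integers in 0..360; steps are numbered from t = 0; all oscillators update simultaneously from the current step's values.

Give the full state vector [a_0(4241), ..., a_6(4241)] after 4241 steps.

Simulating step by step:
t=0: [206, 56, 157, 79, 294, 65, 210]
t=1: [275, 206, 270, 215, 231, 230, 266]
t=2: [256, 293, 256, 290, 278, 281, 260]
t=3: [243, 213, 246, 215, 227, 224, 240]
t=4: [286, 300, 284, 299, 293, 295, 287]
t=5: [201, 186, 203, 187, 193, 191, 199]
t=6: [315, 317, 314, 317, 316, 316, 315]
t=7: [138, 135, 139, 135, 136, 136, 138]
t=8: [300, 298, 300, 298, 299, 299, 300]
t=9: [178, 179, 177, 179, 179, 179, 178]
t=10: [318, 318, 318, 318, 318, 318, 318]
t=11: [131, 131, 131, 131, 131, 131, 131]
t=12: [295, 295, 295, 295, 295, 295, 295]
t=13: [188, 188, 188, 188, 188, 188, 188]
t=14: [318, 318, 318, 318, 318, 318, 318]

Answer: [188, 188, 188, 188, 188, 188, 188]
Key observation: The state at step 10, [318, 318, 318, 318, 318, 318, 318], reappears at step 14: the system is in a cycle of period 4 from step 10 on.  Therefore the state at step 4241 equals the state at step 10 + ((4241 - 10) mod 4) = 13, which is [188, 188, 188, 188, 188, 188, 188].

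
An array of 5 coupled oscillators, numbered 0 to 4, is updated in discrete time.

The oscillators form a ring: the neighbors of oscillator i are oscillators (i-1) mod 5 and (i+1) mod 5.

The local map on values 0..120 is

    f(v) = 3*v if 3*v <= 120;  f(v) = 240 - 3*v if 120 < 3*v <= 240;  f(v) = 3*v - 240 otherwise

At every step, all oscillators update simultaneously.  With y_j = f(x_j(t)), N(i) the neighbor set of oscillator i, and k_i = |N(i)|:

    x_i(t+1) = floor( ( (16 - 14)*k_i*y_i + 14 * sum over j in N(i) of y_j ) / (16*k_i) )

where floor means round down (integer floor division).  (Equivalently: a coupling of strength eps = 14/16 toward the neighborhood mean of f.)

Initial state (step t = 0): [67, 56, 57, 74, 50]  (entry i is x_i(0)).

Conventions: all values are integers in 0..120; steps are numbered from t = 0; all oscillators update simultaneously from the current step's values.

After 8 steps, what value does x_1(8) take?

Answer: x_1(8) = 90

Derivation:
t=0: [67, 56, 57, 74, 50]
t=1: [75, 56, 48, 71, 36]
t=2: [80, 57, 55, 92, 31]
t=3: [70, 41, 55, 78, 27]
t=4: [90, 60, 63, 69, 25]
t=5: [62, 42, 47, 59, 36]
t=6: [103, 81, 89, 98, 64]
t=7: [30, 42, 28, 39, 59]
t=8: [88, 90, 111, 78, 98]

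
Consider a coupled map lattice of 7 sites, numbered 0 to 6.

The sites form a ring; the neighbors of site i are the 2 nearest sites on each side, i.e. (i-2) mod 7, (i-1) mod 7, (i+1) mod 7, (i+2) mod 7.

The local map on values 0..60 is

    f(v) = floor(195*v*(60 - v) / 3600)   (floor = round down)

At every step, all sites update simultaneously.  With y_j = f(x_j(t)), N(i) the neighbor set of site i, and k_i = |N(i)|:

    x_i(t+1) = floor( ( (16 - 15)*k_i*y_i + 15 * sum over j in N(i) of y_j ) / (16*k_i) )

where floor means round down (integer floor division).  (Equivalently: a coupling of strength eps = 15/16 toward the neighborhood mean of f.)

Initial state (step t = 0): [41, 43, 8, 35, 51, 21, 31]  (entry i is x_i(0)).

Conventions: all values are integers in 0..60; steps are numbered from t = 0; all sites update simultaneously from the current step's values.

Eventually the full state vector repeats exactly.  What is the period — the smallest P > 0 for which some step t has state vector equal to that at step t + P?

Answer: 2
Key observation: The state at step 8, [48, 48, 48, 48, 48, 48, 48], reappears at step 10 — and no state repeats earlier — so the cycle the system enters has period 2.

Derivation:
t=0: [41, 43, 8, 35, 51, 21, 31]
t=1: [38, 39, 37, 33, 39, 40, 37]
t=2: [44, 46, 45, 44, 45, 45, 44]
t=3: [36, 37, 36, 35, 36, 37, 36]
t=4: [46, 46, 46, 46, 46, 46, 46]
t=5: [34, 34, 34, 34, 34, 34, 34]
t=6: [47, 47, 47, 47, 47, 47, 47]
t=7: [33, 33, 33, 33, 33, 33, 33]
t=8: [48, 48, 48, 48, 48, 48, 48]
t=9: [31, 31, 31, 31, 31, 31, 31]
t=10: [48, 48, 48, 48, 48, 48, 48]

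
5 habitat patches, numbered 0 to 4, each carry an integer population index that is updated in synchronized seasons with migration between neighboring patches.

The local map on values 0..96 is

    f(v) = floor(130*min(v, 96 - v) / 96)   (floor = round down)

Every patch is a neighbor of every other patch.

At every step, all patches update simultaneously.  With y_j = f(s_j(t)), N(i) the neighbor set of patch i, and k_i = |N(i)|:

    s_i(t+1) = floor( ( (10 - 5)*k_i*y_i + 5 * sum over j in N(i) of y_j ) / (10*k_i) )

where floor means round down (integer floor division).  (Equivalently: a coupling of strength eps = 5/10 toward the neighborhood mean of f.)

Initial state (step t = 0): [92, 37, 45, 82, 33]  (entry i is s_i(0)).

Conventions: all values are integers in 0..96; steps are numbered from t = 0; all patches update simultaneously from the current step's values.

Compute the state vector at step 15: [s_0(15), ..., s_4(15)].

Answer: [55, 55, 55, 55, 55]

Derivation:
t=0: [92, 37, 45, 82, 33]
t=1: [24, 40, 44, 28, 38]
t=2: [41, 49, 51, 43, 48]
t=3: [58, 61, 60, 59, 62]
t=4: [49, 47, 48, 49, 47]
t=5: [63, 63, 64, 63, 63]
t=6: [43, 43, 43, 43, 43]
t=7: [58, 58, 58, 58, 58]
t=8: [51, 51, 51, 51, 51]
t=9: [60, 60, 60, 60, 60]
t=10: [48, 48, 48, 48, 48]
t=11: [65, 65, 65, 65, 65]
t=12: [41, 41, 41, 41, 41]
t=13: [55, 55, 55, 55, 55]
t=14: [55, 55, 55, 55, 55]
t=15: [55, 55, 55, 55, 55]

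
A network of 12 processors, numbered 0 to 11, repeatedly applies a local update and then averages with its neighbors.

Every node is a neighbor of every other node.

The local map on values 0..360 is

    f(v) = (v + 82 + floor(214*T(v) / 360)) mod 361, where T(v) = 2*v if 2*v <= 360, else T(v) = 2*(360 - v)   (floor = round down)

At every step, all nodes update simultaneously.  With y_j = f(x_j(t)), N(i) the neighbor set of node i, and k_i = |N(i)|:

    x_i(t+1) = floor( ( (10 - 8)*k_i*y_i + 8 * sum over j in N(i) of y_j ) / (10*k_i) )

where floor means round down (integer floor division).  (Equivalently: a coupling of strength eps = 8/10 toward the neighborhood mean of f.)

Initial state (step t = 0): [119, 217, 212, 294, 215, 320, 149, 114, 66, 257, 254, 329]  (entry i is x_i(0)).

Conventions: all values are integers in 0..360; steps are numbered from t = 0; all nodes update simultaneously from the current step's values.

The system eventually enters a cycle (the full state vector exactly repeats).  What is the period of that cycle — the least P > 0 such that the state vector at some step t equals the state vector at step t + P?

Simulating step by step:
t=0: [119, 217, 212, 294, 215, 320, 149, 114, 66, 257, 254, 329]
t=1: [169, 140, 140, 138, 140, 137, 132, 168, 155, 139, 139, 137]
t=2: [43, 35, 35, 35, 35, 34, 33, 43, 39, 35, 35, 34]
t=3: [162, 160, 160, 160, 160, 160, 160, 162, 161, 160, 160, 160]
t=4: [72, 71, 71, 71, 71, 71, 71, 72, 71, 71, 71, 71]
t=5: [237, 237, 237, 237, 237, 237, 237, 237, 237, 237, 237, 237]
t=6: [104, 104, 104, 104, 104, 104, 104, 104, 104, 104, 104, 104]
t=7: [309, 309, 309, 309, 309, 309, 309, 309, 309, 309, 309, 309]
t=8: [90, 90, 90, 90, 90, 90, 90, 90, 90, 90, 90, 90]
t=9: [279, 279, 279, 279, 279, 279, 279, 279, 279, 279, 279, 279]
t=10: [96, 96, 96, 96, 96, 96, 96, 96, 96, 96, 96, 96]
t=11: [292, 292, 292, 292, 292, 292, 292, 292, 292, 292, 292, 292]
t=12: [93, 93, 93, 93, 93, 93, 93, 93, 93, 93, 93, 93]
t=13: [285, 285, 285, 285, 285, 285, 285, 285, 285, 285, 285, 285]
t=14: [95, 95, 95, 95, 95, 95, 95, 95, 95, 95, 95, 95]
t=15: [289, 289, 289, 289, 289, 289, 289, 289, 289, 289, 289, 289]
t=16: [94, 94, 94, 94, 94, 94, 94, 94, 94, 94, 94, 94]
t=17: [287, 287, 287, 287, 287, 287, 287, 287, 287, 287, 287, 287]
t=18: [94, 94, 94, 94, 94, 94, 94, 94, 94, 94, 94, 94]

Answer: 2
Key observation: The state at step 16, [94, 94, 94, 94, 94, 94, 94, 94, 94, 94, 94, 94], reappears at step 18 — and no state repeats earlier — so the cycle the system enters has period 2.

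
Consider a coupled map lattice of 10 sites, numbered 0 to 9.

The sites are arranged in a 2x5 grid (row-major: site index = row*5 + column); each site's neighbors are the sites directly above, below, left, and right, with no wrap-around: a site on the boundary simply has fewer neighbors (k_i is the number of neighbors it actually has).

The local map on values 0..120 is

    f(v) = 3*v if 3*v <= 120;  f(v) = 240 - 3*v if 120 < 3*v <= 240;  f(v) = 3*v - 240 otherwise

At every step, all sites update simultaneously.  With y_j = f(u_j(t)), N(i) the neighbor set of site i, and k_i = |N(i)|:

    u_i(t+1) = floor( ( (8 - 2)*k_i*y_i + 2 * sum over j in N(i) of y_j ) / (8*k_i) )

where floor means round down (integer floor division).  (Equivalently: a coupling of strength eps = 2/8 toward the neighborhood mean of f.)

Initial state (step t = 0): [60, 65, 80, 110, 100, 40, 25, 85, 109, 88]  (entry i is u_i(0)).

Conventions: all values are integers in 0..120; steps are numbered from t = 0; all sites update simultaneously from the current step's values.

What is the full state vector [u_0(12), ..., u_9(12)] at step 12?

Simulating step by step:
t=0: [60, 65, 80, 110, 100, 40, 25, 85, 109, 88]
t=1: [65, 45, 12, 79, 59, 106, 71, 24, 76, 36]
t=2: [56, 87, 42, 11, 61, 67, 41, 60, 24, 90]
t=3: [61, 41, 95, 45, 50, 52, 97, 70, 64, 38]
t=4: [67, 100, 54, 94, 94, 76, 57, 34, 56, 102]
t=5: [38, 60, 75, 47, 45, 22, 66, 94, 71, 63]
t=6: [101, 59, 28, 86, 97, 69, 45, 38, 36, 54]
t=7: [59, 68, 79, 33, 50, 45, 96, 110, 98, 78]
t=8: [64, 36, 21, 86, 80, 92, 55, 76, 56, 22]
t=9: [54, 96, 58, 24, 10, 42, 69, 26, 62, 58]
t=10: [78, 50, 66, 66, 39, 99, 44, 71, 58, 60]
t=11: [22, 80, 44, 50, 100, 57, 95, 38, 60, 67]
t=12: [58, 18, 98, 86, 61, 65, 49, 103, 65, 44]

Answer: [58, 18, 98, 86, 61, 65, 49, 103, 65, 44]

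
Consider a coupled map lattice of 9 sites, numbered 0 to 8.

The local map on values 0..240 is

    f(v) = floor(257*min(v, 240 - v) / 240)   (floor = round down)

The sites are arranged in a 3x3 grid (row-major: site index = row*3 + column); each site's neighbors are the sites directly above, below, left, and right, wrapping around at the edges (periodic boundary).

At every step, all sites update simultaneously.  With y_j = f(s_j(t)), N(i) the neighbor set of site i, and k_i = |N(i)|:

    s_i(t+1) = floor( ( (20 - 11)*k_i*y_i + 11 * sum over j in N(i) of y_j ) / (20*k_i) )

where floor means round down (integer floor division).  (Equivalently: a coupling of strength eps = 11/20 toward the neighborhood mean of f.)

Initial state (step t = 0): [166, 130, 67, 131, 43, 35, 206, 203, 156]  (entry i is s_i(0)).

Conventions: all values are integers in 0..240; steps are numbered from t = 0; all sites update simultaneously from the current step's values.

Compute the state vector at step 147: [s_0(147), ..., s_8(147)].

Simulating step by step:
t=0: [166, 130, 67, 131, 43, 35, 206, 203, 156]
t=1: [82, 84, 76, 79, 63, 60, 60, 57, 65]
t=2: [82, 80, 78, 76, 71, 70, 70, 67, 68]
t=3: [83, 81, 81, 79, 76, 76, 76, 74, 73]
t=4: [85, 84, 84, 83, 81, 81, 81, 80, 80]
t=5: [89, 88, 88, 87, 86, 86, 86, 85, 85]
t=6: [94, 93, 93, 92, 92, 92, 92, 91, 91]
t=7: [99, 98, 98, 98, 98, 98, 98, 97, 97]
t=8: [104, 104, 104, 104, 103, 103, 104, 103, 103]
t=9: [111, 110, 110, 110, 110, 110, 110, 110, 110]
t=10: [117, 117, 117, 117, 117, 117, 117, 117, 117]
t=11: [125, 125, 125, 125, 125, 125, 125, 125, 125]
t=12: [123, 123, 123, 123, 123, 123, 123, 123, 123]
t=13: [125, 125, 125, 125, 125, 125, 125, 125, 125]

Answer: [125, 125, 125, 125, 125, 125, 125, 125, 125]
Key observation: The state at step 11, [125, 125, 125, 125, 125, 125, 125, 125, 125], reappears at step 13: the system is in a cycle of period 2 from step 11 on.  Therefore the state at step 147 equals the state at step 11 + ((147 - 11) mod 2) = 11, which is [125, 125, 125, 125, 125, 125, 125, 125, 125].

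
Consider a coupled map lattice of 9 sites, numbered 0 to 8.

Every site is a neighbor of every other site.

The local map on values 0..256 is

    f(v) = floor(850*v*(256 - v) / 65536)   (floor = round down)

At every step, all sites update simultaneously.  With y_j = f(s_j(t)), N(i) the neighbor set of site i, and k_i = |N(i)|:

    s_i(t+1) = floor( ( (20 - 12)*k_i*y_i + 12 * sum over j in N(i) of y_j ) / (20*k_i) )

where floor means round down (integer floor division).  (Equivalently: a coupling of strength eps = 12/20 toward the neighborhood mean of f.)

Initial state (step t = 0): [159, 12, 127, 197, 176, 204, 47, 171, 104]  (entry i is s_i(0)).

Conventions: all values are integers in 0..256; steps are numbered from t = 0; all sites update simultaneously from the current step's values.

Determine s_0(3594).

Answer: s_0(3594) = 211
Key observation: The state at step 6, [211, 211, 211, 211, 211, 211, 211, 211, 211], reappears at step 10: the system is in a cycle of period 4 from step 6 on.  Therefore the state at step 3594 equals the state at step 6 + ((3594 - 6) mod 4) = 6, which is [211, 211, 211, 211, 211, 211, 211, 211, 211].

Derivation:
t=0: [159, 12, 127, 197, 176, 204, 47, 171, 104]
t=1: [172, 119, 176, 156, 167, 152, 149, 168, 174]
t=2: [192, 200, 191, 197, 194, 198, 199, 194, 192]
t=3: [155, 150, 155, 152, 154, 151, 151, 154, 155]
t=4: [203, 204, 203, 204, 203, 204, 204, 203, 203]
t=5: [138, 137, 138, 137, 138, 137, 137, 138, 138]
t=6: [211, 211, 211, 211, 211, 211, 211, 211, 211]
t=7: [123, 123, 123, 123, 123, 123, 123, 123, 123]
t=8: [212, 212, 212, 212, 212, 212, 212, 212, 212]
t=9: [120, 120, 120, 120, 120, 120, 120, 120, 120]
t=10: [211, 211, 211, 211, 211, 211, 211, 211, 211]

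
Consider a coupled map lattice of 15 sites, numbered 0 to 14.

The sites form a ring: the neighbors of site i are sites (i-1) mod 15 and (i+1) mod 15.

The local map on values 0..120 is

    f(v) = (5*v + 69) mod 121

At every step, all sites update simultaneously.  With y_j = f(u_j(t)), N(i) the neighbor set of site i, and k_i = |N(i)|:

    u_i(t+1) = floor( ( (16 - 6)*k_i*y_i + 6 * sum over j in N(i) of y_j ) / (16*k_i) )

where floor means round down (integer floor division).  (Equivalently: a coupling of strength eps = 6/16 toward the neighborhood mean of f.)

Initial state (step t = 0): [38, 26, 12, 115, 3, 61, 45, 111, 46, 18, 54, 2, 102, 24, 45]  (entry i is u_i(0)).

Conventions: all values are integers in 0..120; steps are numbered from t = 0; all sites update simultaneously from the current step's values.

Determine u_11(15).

Simulating step by step:
t=0: [38, 26, 12, 115, 3, 61, 45, 111, 46, 18, 54, 2, 102, 24, 45]
t=1: [35, 53, 26, 41, 61, 32, 38, 32, 46, 52, 82, 85, 86, 70, 48]
t=2: [31, 72, 72, 36, 33, 72, 51, 81, 72, 86, 90, 30, 21, 50, 52]
t=3: [93, 72, 54, 37, 84, 77, 84, 97, 64, 28, 43, 77, 65, 74, 88]
t=4: [48, 68, 75, 26, 22, 58, 33, 49, 45, 67, 59, 70, 50, 58, 39]
t=5: [54, 56, 73, 74, 72, 105, 106, 75, 53, 35, 18, 49, 80, 91, 48]
t=6: [93, 98, 78, 73, 76, 102, 107, 89, 73, 25, 37, 72, 87, 57, 67]
t=7: [53, 74, 87, 78, 84, 98, 98, 54, 63, 61, 33, 47, 45, 81, 56]
t=8: [91, 68, 44, 64, 35, 61, 79, 78, 33, 32, 84, 69, 64, 99, 104]
t=9: [53, 45, 42, 25, 8, 26, 83, 100, 108, 89, 32, 37, 40, 74, 88]
t=10: [71, 56, 46, 73, 96, 69, 30, 53, 24, 39, 75, 32, 33, 57, 47]
t=11: [69, 89, 69, 67, 63, 62, 88, 88, 63, 41, 75, 103, 111, 102, 71]
t=12: [48, 37, 45, 39, 23, 18, 23, 24, 23, 39, 75, 81, 48, 74, 65]
t=13: [49, 29, 38, 35, 50, 47, 59, 66, 56, 40, 75, 97, 76, 65, 46]
t=14: [73, 74, 28, 18, 60, 53, 19, 42, 78, 52, 68, 75, 72, 46, 54]
t=15: [76, 77, 76, 41, 28, 66, 51, 49, 83, 81, 60, 71, 67, 66, 84]

Answer: u_11(15) = 71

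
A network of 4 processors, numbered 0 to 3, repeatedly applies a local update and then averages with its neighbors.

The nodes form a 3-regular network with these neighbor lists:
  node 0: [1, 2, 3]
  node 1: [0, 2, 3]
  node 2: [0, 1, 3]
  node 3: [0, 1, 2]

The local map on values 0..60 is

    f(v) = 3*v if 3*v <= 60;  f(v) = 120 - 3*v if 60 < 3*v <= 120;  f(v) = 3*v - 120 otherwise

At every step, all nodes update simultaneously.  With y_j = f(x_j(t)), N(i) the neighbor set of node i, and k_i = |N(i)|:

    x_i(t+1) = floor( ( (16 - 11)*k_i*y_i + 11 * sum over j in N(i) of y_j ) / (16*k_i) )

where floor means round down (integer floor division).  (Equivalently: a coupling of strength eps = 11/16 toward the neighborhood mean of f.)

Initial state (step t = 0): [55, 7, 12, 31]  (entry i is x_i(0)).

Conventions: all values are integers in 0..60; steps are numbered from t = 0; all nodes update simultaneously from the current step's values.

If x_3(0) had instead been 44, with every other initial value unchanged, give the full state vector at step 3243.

Answer: [27, 27, 27, 27]
Key observation: The state at step 4, [39, 39, 39, 39], reappears at step 8: the system is in a cycle of period 4 from step 4 on.  Therefore the state at step 3243 equals the state at step 4 + ((3243 - 4) mod 4) = 7, which is [27, 27, 27, 27].

Derivation:
t=0: [55, 7, 12, 44]
t=1: [29, 27, 29, 27]
t=2: [35, 36, 35, 36]
t=3: [13, 13, 13, 13]
t=4: [39, 39, 39, 39]
t=5: [3, 3, 3, 3]
t=6: [9, 9, 9, 9]
t=7: [27, 27, 27, 27]
t=8: [39, 39, 39, 39]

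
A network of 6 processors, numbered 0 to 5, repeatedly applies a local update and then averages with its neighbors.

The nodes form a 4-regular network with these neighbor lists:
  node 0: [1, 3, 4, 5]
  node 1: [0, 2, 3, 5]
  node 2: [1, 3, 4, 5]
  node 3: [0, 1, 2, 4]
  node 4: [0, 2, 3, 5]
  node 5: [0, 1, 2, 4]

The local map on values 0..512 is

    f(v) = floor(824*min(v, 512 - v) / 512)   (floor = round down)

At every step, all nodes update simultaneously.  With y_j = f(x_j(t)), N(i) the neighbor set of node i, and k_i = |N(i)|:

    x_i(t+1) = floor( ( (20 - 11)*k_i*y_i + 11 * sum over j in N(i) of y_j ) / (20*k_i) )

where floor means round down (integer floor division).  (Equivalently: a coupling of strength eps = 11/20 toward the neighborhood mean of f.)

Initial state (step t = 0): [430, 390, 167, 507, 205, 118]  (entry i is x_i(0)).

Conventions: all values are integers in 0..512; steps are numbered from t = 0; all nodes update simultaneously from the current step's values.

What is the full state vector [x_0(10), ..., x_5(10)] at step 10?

Answer: [233, 233, 230, 233, 230, 230]

Derivation:
t=0: [430, 390, 167, 507, 205, 118]
t=1: [158, 170, 219, 130, 230, 212]
t=2: [278, 281, 322, 265, 325, 325]
t=3: [357, 356, 325, 364, 324, 320]
t=4: [263, 263, 286, 258, 286, 290]
t=5: [390, 390, 373, 393, 373, 370]
t=6: [203, 203, 215, 201, 215, 217]
t=7: [331, 331, 340, 330, 340, 341]
t=8: [286, 286, 280, 287, 280, 279]
t=9: [365, 365, 370, 365, 370, 370]
t=10: [233, 233, 230, 233, 230, 230]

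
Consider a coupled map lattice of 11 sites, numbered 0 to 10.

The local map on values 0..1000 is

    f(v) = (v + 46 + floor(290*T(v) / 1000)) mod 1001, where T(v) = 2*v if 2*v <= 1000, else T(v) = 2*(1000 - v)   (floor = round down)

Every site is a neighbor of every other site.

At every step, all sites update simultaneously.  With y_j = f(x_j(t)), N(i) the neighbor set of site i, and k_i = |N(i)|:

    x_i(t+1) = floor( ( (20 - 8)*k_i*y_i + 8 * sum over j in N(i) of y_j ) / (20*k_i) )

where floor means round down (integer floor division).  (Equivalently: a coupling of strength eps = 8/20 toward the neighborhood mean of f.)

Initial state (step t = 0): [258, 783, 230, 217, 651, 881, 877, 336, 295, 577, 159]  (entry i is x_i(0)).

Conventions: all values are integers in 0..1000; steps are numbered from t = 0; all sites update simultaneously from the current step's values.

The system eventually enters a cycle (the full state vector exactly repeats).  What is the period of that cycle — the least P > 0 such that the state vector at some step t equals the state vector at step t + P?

Answer: 6
Key observation: The state at step 6, [222, 766, 222, 222, 766, 766, 766, 222, 222, 766, 222], reappears at step 12 — and no state repeats earlier — so the cycle the system enters has period 6.

Derivation:
t=0: [258, 783, 230, 217, 651, 881, 877, 336, 295, 577, 159]
t=1: [547, 828, 522, 511, 797, 851, 850, 616, 580, 779, 460]
t=2: [875, 941, 869, 867, 934, 947, 947, 891, 883, 930, 829]
t=3: [797, 252, 795, 795, 251, 253, 253, 801, 799, 249, 787]
t=4: [856, 567, 855, 855, 566, 568, 568, 857, 857, 564, 854]
t=5: [960, 892, 960, 960, 892, 892, 892, 960, 960, 891, 960]
t=6: [222, 766, 222, 222, 766, 766, 766, 222, 222, 766, 222]
t=7: [506, 814, 506, 506, 814, 814, 814, 506, 506, 814, 506]
t=8: [863, 936, 863, 863, 936, 936, 936, 863, 863, 936, 863]
t=9: [794, 250, 794, 794, 250, 250, 250, 794, 794, 250, 794]
t=10: [855, 565, 855, 855, 565, 565, 565, 855, 855, 565, 855]
t=11: [960, 892, 960, 960, 892, 892, 892, 960, 960, 892, 960]
t=12: [222, 766, 222, 222, 766, 766, 766, 222, 222, 766, 222]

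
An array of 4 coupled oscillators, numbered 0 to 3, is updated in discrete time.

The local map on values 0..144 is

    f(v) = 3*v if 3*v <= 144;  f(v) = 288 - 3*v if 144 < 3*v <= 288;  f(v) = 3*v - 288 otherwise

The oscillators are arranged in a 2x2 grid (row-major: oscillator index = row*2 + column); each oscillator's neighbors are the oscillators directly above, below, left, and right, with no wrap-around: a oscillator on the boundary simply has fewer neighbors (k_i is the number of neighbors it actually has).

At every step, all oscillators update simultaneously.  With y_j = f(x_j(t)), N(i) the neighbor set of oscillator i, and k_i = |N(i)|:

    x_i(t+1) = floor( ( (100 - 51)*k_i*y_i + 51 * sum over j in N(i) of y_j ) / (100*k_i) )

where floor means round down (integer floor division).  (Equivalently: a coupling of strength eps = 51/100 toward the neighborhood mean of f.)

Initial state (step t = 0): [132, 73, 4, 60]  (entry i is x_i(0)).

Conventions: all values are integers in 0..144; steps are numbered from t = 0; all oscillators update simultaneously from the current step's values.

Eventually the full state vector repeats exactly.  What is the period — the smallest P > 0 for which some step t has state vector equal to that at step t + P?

Answer: 8
Key observation: The state at step 26, [117, 117, 117, 117], reappears at step 34 — and no state repeats earlier — so the cycle the system enters has period 8.

Derivation:
t=0: [132, 73, 4, 60]
t=1: [73, 88, 60, 73]
t=2: [67, 46, 88, 67]
t=3: [83, 111, 56, 83]
t=4: [61, 41, 78, 61]
t=5: [96, 113, 80, 96]
t=6: [25, 24, 23, 25]
t=7: [72, 73, 72, 72]
t=8: [71, 70, 72, 71]
t=9: [75, 76, 73, 75]
t=10: [63, 61, 65, 63]
t=11: [99, 101, 96, 99]
t=12: [8, 11, 4, 8]
t=13: [23, 28, 18, 23]
t=14: [69, 76, 61, 69]
t=15: [81, 70, 92, 81]
t=16: [45, 61, 28, 45]
t=17: [114, 120, 110, 114]
t=18: [55, 62, 48, 55]
t=19: [123, 112, 133, 123]
t=20: [80, 64, 95, 80]
t=21: [48, 71, 25, 48]
t=22: [108, 110, 110, 108]
t=23: [39, 38, 38, 39]
t=24: [115, 115, 115, 115]
t=25: [57, 57, 57, 57]
t=26: [117, 117, 117, 117]
t=27: [63, 63, 63, 63]
t=28: [99, 99, 99, 99]
t=29: [9, 9, 9, 9]
t=30: [27, 27, 27, 27]
t=31: [81, 81, 81, 81]
t=32: [45, 45, 45, 45]
t=33: [135, 135, 135, 135]
t=34: [117, 117, 117, 117]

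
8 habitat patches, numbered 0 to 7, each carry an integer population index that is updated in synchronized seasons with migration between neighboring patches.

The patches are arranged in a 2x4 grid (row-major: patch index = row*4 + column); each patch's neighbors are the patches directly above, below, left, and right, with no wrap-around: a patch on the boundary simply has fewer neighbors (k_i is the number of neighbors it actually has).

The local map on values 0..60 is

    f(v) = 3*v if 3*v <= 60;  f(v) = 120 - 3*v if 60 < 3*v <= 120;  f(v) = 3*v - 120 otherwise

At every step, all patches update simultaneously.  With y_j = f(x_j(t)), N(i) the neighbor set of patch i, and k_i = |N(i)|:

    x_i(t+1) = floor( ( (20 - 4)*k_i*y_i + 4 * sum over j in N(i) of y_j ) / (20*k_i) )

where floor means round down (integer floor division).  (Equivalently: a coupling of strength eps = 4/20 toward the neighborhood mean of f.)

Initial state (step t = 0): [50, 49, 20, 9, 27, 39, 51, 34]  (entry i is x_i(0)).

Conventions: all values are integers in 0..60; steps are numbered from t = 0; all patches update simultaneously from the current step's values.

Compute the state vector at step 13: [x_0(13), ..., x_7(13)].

Answer: [40, 31, 51, 42, 54, 29, 53, 38]

Derivation:
t=0: [50, 49, 20, 9, 27, 39, 51, 34]
t=1: [30, 27, 53, 29, 34, 9, 31, 20]
t=2: [29, 37, 37, 36, 20, 27, 30, 54]
t=3: [33, 12, 10, 14, 55, 37, 30, 37]
t=4: [24, 32, 31, 37, 39, 14, 27, 14]
t=5: [41, 27, 26, 14, 11, 38, 38, 38]
t=6: [9, 34, 39, 38, 27, 10, 8, 9]
t=7: [27, 18, 5, 7, 36, 29, 23, 24]
t=8: [37, 49, 20, 23, 16, 34, 47, 45]
t=9: [14, 27, 54, 48, 41, 20, 23, 19]
t=10: [37, 40, 41, 29, 12, 54, 51, 53]
t=11: [10, 3, 6, 30, 33, 38, 32, 37]
t=12: [27, 10, 18, 26, 20, 8, 21, 12]
t=13: [40, 31, 51, 42, 54, 29, 53, 38]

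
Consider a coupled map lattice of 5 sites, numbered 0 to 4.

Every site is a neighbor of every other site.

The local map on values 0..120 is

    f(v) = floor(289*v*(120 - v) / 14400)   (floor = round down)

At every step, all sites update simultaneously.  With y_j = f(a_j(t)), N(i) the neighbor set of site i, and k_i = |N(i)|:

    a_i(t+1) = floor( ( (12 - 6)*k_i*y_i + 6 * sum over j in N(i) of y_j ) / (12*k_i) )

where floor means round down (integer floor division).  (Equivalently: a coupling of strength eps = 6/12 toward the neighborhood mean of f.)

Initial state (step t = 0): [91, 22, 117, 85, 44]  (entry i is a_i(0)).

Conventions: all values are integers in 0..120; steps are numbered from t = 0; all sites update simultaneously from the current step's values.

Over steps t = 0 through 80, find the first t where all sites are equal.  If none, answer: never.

Simulating step by step:
t=0: [91, 22, 117, 85, 44]  (not all equal)
t=1: [48, 44, 31, 50, 53]  (not all equal)
t=2: [67, 66, 62, 67, 68]  (not all equal)
t=3: [71, 71, 71, 71, 70]  (not all equal)
t=4: [69, 69, 69, 69, 69]  (all equal)

Answer: 4
Key observation: Synchronization is absorbing here: once all sites are equal they stay equal, and step 4 is the first all-equal step.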